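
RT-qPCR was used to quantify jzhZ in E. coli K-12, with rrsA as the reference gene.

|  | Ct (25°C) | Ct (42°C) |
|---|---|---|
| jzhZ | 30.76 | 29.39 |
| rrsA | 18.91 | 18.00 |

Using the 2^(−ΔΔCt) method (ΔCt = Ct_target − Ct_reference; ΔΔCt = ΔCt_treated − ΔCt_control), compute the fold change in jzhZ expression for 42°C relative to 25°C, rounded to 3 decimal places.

ΔCt(25°C) = 30.760 − 18.910 = 11.850
ΔCt(42°C) = 29.390 − 18.000 = 11.390
ΔΔCt = 11.390 − 11.850 = -0.460
Fold change = 2^(−(-0.460)) = 2^0.460 = 1.3755

1.376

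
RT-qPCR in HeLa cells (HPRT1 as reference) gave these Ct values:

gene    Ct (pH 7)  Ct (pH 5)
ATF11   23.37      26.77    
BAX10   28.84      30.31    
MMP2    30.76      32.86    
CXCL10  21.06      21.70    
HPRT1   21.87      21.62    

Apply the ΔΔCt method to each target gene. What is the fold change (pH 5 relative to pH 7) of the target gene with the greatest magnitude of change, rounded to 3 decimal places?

0.080

ATF11: ΔΔCt = (26.77−21.62) − (23.37−21.87) = 5.15 − 1.50 = 3.65; fold change = 2^-3.65 = 0.080
BAX10: ΔΔCt = (30.31−21.62) − (28.84−21.87) = 8.69 − 6.97 = 1.72; fold change = 2^-1.72 = 0.304
MMP2: ΔΔCt = (32.86−21.62) − (30.76−21.87) = 11.24 − 8.89 = 2.35; fold change = 2^-2.35 = 0.196
CXCL10: ΔΔCt = (21.70−21.62) − (21.06−21.87) = 0.08 − (-0.81) = 0.89; fold change = 2^-0.89 = 0.540
ATF11 has the largest |ΔΔCt| = 3.65.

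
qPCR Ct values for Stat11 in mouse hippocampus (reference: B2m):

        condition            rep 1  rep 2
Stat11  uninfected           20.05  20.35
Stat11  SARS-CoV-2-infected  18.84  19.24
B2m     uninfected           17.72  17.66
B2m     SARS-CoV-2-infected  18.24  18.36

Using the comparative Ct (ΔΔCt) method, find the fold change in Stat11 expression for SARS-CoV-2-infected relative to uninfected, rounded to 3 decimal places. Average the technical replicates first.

Mean Ct: Stat11 uninfected 20.200; Stat11 SARS-CoV-2-infected 19.040; B2m uninfected 17.690; B2m SARS-CoV-2-infected 18.300
ΔCt(uninfected) = 20.200 − 17.690 = 2.510
ΔCt(SARS-CoV-2-infected) = 19.040 − 18.300 = 0.740
ΔΔCt = 0.740 − 2.510 = -1.770
Fold change = 2^(−(-1.770)) = 2^1.770 = 3.4105

3.411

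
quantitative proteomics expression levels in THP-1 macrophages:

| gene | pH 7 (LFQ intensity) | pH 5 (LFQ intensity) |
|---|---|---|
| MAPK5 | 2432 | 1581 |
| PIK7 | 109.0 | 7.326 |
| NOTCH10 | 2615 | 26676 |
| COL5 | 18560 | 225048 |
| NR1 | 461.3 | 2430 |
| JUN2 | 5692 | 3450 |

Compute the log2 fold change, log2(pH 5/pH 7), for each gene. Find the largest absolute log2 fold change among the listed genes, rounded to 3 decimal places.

3.895

log2(1581/2432) = -0.621  (MAPK5)
log2(7.326/109.0) = -3.895  (PIK7)
log2(26676/2615) = 3.351  (NOTCH10)
log2(225048/18560) = 3.600  (COL5)
log2(2430/461.3) = 2.397  (NR1)
log2(3450/5692) = -0.722  (JUN2)
The largest magnitude belongs to PIK7.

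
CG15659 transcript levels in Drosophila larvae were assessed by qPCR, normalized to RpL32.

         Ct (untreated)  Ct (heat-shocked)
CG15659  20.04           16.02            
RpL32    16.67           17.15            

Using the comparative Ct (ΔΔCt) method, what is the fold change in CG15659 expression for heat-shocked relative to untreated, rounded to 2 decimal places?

22.63

ΔCt(untreated) = 20.040 − 16.670 = 3.370
ΔCt(heat-shocked) = 16.020 − 17.150 = -1.130
ΔΔCt = -1.130 − 3.370 = -4.500
Fold change = 2^(−(-4.500)) = 2^4.500 = 22.627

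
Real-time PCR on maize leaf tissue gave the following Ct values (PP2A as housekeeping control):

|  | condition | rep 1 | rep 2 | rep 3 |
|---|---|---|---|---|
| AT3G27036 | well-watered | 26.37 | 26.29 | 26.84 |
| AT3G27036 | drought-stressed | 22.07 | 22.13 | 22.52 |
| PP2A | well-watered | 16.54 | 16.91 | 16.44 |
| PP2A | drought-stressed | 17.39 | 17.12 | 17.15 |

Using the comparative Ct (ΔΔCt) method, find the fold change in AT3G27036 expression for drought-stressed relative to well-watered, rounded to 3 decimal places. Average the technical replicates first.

28.840

Mean Ct: AT3G27036 well-watered 26.500; AT3G27036 drought-stressed 22.240; PP2A well-watered 16.630; PP2A drought-stressed 17.220
ΔCt(well-watered) = 26.500 − 16.630 = 9.870
ΔCt(drought-stressed) = 22.240 − 17.220 = 5.020
ΔΔCt = 5.020 − 9.870 = -4.850
Fold change = 2^(−(-4.850)) = 2^4.850 = 28.8400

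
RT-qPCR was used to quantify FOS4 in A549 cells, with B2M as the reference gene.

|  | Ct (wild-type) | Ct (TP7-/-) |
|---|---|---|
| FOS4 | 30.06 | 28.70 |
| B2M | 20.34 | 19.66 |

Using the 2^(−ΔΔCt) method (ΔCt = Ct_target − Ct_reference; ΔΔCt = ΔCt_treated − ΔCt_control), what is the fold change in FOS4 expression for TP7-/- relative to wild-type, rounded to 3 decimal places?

1.602

ΔCt(wild-type) = 30.060 − 20.340 = 9.720
ΔCt(TP7-/-) = 28.700 − 19.660 = 9.040
ΔΔCt = 9.040 − 9.720 = -0.680
Fold change = 2^(−(-0.680)) = 2^0.680 = 1.6021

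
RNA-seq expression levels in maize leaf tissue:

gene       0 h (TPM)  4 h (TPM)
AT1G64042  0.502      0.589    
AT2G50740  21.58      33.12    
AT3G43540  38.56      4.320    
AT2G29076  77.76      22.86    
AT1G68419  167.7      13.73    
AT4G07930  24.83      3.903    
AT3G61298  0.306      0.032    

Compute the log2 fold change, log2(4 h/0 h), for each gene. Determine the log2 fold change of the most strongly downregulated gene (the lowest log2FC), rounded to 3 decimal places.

-3.610

log2(0.589/0.502) = 0.231  (AT1G64042)
log2(33.12/21.58) = 0.618  (AT2G50740)
log2(4.320/38.56) = -3.158  (AT3G43540)
log2(22.86/77.76) = -1.766  (AT2G29076)
log2(13.73/167.7) = -3.610  (AT1G68419)
log2(3.903/24.83) = -2.669  (AT4G07930)
log2(0.032/0.306) = -3.257  (AT3G61298)
AT1G68419 is most strongly downregulated.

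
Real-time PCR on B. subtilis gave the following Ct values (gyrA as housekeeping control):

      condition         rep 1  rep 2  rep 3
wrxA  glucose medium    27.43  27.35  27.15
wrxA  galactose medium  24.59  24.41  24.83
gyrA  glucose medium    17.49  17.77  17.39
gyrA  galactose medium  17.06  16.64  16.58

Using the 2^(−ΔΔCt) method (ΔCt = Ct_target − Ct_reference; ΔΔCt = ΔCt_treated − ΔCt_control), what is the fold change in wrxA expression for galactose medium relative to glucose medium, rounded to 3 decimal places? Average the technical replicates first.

3.758

Mean Ct: wrxA glucose medium 27.310; wrxA galactose medium 24.610; gyrA glucose medium 17.550; gyrA galactose medium 16.760
ΔCt(glucose medium) = 27.310 − 17.550 = 9.760
ΔCt(galactose medium) = 24.610 − 16.760 = 7.850
ΔΔCt = 7.850 − 9.760 = -1.910
Fold change = 2^(−(-1.910)) = 2^1.910 = 3.7581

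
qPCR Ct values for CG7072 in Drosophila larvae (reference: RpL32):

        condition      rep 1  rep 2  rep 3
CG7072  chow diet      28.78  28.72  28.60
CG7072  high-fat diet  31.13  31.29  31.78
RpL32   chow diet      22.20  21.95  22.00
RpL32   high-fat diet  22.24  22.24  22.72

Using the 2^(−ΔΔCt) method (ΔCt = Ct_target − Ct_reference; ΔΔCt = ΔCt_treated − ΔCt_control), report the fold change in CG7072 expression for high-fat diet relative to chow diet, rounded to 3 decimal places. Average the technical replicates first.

0.196

Mean Ct: CG7072 chow diet 28.700; CG7072 high-fat diet 31.400; RpL32 chow diet 22.050; RpL32 high-fat diet 22.400
ΔCt(chow diet) = 28.700 − 22.050 = 6.650
ΔCt(high-fat diet) = 31.400 − 22.400 = 9.000
ΔΔCt = 9.000 − 6.650 = 2.350
Fold change = 2^(−2.350) = 0.1961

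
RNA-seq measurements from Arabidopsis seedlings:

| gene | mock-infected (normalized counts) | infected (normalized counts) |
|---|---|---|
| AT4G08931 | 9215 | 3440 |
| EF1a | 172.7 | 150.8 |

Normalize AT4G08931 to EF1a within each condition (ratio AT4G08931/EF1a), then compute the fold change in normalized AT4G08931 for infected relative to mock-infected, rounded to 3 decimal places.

AT4G08931/EF1a (mock-infected) = 9215 / 172.7 = 53.358
AT4G08931/EF1a (infected) = 3440 / 150.8 = 22.812
Fold change = 22.812 / 53.358 = 0.4275

0.428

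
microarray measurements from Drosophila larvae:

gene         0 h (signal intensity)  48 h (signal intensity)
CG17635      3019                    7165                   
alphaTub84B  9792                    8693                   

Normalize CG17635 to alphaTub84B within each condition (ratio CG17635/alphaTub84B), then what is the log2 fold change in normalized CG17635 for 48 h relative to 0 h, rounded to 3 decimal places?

CG17635/alphaTub84B (0 h) = 3019 / 9792 = 0.30831
CG17635/alphaTub84B (48 h) = 7165 / 8693 = 0.82423
Fold change = 0.82423 / 0.30831 = 2.6733
log2(2.6733) = 1.4186

1.419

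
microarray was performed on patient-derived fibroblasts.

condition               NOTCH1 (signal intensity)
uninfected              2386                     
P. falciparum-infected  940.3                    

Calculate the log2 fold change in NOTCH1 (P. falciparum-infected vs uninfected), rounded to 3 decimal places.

-1.343

Fold change = 940.3 / 2386 = 0.3941
log2(0.3941) = -1.3434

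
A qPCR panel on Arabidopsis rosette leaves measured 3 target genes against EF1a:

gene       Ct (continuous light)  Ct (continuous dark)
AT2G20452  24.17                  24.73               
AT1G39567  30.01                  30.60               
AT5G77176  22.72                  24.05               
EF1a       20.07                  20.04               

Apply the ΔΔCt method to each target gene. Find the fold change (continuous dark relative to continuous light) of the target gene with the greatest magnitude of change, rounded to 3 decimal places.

AT2G20452: ΔΔCt = (24.73−20.04) − (24.17−20.07) = 4.69 − 4.10 = 0.59; fold change = 2^-0.59 = 0.664
AT1G39567: ΔΔCt = (30.60−20.04) − (30.01−20.07) = 10.56 − 9.94 = 0.62; fold change = 2^-0.62 = 0.651
AT5G77176: ΔΔCt = (24.05−20.04) − (22.72−20.07) = 4.01 − 2.65 = 1.36; fold change = 2^-1.36 = 0.390
AT5G77176 has the largest |ΔΔCt| = 1.36.

0.390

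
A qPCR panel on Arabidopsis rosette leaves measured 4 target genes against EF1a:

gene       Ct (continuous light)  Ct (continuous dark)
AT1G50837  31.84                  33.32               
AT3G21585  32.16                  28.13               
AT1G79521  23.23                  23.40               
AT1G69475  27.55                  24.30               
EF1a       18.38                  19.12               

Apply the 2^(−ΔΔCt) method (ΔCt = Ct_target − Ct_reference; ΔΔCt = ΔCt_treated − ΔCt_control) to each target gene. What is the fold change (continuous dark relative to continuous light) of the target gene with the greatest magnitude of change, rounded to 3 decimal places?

AT1G50837: ΔΔCt = (33.32−19.12) − (31.84−18.38) = 14.20 − 13.46 = 0.74; fold change = 2^-0.74 = 0.599
AT3G21585: ΔΔCt = (28.13−19.12) − (32.16−18.38) = 9.01 − 13.78 = -4.77; fold change = 2^4.77 = 27.284
AT1G79521: ΔΔCt = (23.40−19.12) − (23.23−18.38) = 4.28 − 4.85 = -0.57; fold change = 2^0.57 = 1.485
AT1G69475: ΔΔCt = (24.30−19.12) − (27.55−18.38) = 5.18 − 9.17 = -3.99; fold change = 2^3.99 = 15.889
AT3G21585 has the largest |ΔΔCt| = 4.77.

27.284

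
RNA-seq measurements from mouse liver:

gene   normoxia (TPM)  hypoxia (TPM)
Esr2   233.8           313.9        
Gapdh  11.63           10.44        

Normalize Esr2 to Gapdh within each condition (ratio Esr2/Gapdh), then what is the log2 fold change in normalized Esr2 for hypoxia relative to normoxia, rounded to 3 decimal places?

Esr2/Gapdh (normoxia) = 233.8 / 11.63 = 20.103
Esr2/Gapdh (hypoxia) = 313.9 / 10.44 = 30.067
Fold change = 30.067 / 20.103 = 1.4956
log2(1.4956) = 0.5808

0.581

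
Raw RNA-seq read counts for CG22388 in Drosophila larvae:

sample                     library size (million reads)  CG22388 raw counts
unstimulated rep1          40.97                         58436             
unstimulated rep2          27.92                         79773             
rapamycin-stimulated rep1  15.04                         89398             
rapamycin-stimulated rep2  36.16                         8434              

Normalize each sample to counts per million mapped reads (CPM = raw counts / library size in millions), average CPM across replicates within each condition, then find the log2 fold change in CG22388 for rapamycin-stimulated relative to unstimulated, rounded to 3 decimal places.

CPM(unstimulated rep1) = 58436 / 40.97 = 1426.3119
CPM(unstimulated rep2) = 79773 / 27.92 = 2857.1991
CPM(rapamycin-stimulated rep1) = 89398 / 15.04 = 5944.0160
CPM(rapamycin-stimulated rep2) = 8434 / 36.16 = 233.2412
mean CPM(unstimulated) = 2141.7555; mean CPM(rapamycin-stimulated) = 3088.6286
Fold change = 3088.6286 / 2141.7555 = 1.44210
log2(1.44210) = 0.5282

0.528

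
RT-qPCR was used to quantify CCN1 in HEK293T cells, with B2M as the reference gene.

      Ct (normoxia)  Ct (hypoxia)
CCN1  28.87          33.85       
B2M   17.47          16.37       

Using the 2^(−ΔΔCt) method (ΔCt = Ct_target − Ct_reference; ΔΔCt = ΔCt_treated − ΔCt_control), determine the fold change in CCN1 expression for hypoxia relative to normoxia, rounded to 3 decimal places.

ΔCt(normoxia) = 28.870 − 17.470 = 11.400
ΔCt(hypoxia) = 33.850 − 16.370 = 17.480
ΔΔCt = 17.480 − 11.400 = 6.080
Fold change = 2^(−6.080) = 0.0148

0.015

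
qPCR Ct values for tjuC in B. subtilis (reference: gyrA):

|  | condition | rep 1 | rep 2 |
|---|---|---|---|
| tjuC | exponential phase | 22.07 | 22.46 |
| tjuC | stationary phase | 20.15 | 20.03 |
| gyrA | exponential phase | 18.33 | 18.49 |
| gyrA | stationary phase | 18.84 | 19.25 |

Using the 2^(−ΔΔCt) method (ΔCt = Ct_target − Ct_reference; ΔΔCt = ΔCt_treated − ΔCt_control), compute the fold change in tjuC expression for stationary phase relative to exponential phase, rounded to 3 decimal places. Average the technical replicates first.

Mean Ct: tjuC exponential phase 22.265; tjuC stationary phase 20.090; gyrA exponential phase 18.410; gyrA stationary phase 19.045
ΔCt(exponential phase) = 22.265 − 18.410 = 3.855
ΔCt(stationary phase) = 20.090 − 19.045 = 1.045
ΔΔCt = 1.045 − 3.855 = -2.810
Fold change = 2^(−(-2.810)) = 2^2.810 = 7.0128

7.013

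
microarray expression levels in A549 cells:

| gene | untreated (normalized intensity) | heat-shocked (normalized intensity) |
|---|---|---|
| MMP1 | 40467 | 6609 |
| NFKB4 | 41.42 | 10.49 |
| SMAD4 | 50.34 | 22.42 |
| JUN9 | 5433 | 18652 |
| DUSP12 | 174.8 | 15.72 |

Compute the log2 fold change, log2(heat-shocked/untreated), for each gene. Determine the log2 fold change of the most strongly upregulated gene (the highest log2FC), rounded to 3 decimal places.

log2(6609/40467) = -2.614  (MMP1)
log2(10.49/41.42) = -1.981  (NFKB4)
log2(22.42/50.34) = -1.167  (SMAD4)
log2(18652/5433) = 1.780  (JUN9)
log2(15.72/174.8) = -3.475  (DUSP12)
JUN9 is most strongly upregulated.

1.780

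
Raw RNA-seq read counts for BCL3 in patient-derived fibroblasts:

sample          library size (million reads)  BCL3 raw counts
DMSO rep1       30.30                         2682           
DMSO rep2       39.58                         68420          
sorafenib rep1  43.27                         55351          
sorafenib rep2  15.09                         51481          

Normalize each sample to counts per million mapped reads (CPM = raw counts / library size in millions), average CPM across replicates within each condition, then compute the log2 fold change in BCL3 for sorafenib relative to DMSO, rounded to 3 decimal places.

CPM(DMSO rep1) = 2682 / 30.30 = 88.5149
CPM(DMSO rep2) = 68420 / 39.58 = 1728.6508
CPM(sorafenib rep1) = 55351 / 43.27 = 1279.2004
CPM(sorafenib rep2) = 51481 / 15.09 = 3411.5971
mean CPM(DMSO) = 908.5828; mean CPM(sorafenib) = 2345.3987
Fold change = 2345.3987 / 908.5828 = 2.58138
log2(2.58138) = 1.3681

1.368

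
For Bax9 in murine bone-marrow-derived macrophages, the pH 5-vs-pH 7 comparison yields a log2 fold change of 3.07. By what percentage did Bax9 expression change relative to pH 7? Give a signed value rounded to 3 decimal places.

739.773%

Fold change = 2^(3.07) = 8.3977
Percent change = (FC − 1) × 100% = (8.3977 − 1) × 100 = 739.773%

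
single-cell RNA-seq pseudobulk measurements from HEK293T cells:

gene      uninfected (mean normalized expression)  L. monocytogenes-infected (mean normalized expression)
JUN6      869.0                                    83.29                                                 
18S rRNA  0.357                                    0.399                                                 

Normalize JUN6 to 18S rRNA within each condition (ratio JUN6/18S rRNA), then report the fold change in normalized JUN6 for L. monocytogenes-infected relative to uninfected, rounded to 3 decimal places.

JUN6/18S rRNA (uninfected) = 869.0 / 0.357 = 2434.2
JUN6/18S rRNA (L. monocytogenes-infected) = 83.29 / 0.399 = 208.75
Fold change = 208.75 / 2434.2 = 0.0858

0.086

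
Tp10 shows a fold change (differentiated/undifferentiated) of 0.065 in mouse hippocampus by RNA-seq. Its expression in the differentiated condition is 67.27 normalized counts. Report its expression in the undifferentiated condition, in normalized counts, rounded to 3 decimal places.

undifferentiated expression = 67.27 / 0.065 = 1034.923

1034.923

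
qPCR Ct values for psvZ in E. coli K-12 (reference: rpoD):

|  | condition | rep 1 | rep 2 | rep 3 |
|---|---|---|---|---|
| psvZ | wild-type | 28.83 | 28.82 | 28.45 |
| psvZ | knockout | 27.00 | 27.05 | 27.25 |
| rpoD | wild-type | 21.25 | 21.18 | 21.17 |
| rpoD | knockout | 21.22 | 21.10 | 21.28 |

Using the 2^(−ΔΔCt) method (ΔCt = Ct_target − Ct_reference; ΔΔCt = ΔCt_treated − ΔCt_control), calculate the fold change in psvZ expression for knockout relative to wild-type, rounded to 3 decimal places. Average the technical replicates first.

Mean Ct: psvZ wild-type 28.700; psvZ knockout 27.100; rpoD wild-type 21.200; rpoD knockout 21.200
ΔCt(wild-type) = 28.700 − 21.200 = 7.500
ΔCt(knockout) = 27.100 − 21.200 = 5.900
ΔΔCt = 5.900 − 7.500 = -1.600
Fold change = 2^(−(-1.600)) = 2^1.600 = 3.0314

3.031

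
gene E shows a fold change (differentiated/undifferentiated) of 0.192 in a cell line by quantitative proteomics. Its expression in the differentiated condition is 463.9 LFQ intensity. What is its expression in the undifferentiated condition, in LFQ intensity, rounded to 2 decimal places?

undifferentiated expression = 463.9 / 0.192 = 2416.15

2416.15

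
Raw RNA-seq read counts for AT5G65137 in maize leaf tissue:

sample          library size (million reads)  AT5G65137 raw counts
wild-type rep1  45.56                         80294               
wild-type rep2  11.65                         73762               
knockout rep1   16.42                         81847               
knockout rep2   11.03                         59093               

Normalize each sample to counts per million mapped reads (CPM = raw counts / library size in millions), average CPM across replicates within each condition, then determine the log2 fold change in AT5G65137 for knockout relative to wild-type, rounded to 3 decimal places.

0.354

CPM(wild-type rep1) = 80294 / 45.56 = 1762.3793
CPM(wild-type rep2) = 73762 / 11.65 = 6331.5021
CPM(knockout rep1) = 81847 / 16.42 = 4984.5920
CPM(knockout rep2) = 59093 / 11.03 = 5357.4796
mean CPM(wild-type) = 4046.9407; mean CPM(knockout) = 5171.0358
Fold change = 5171.0358 / 4046.9407 = 1.27776
log2(1.27776) = 0.3536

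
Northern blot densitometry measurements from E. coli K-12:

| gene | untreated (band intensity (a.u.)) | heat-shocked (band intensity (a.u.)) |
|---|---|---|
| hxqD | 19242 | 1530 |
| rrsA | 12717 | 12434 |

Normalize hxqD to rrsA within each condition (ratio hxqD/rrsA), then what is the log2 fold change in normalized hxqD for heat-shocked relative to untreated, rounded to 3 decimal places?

-3.620

hxqD/rrsA (untreated) = 19242 / 12717 = 1.5131
hxqD/rrsA (heat-shocked) = 1530 / 12434 = 0.12305
Fold change = 0.12305 / 1.5131 = 0.0813
log2(0.0813) = -3.6202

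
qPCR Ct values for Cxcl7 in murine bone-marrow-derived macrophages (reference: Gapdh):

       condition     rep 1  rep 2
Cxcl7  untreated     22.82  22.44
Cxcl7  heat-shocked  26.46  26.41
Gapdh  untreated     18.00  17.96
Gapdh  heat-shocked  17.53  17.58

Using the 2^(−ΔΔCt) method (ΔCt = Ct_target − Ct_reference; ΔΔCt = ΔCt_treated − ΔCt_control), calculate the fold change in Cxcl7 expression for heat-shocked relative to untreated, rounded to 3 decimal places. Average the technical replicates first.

Mean Ct: Cxcl7 untreated 22.630; Cxcl7 heat-shocked 26.435; Gapdh untreated 17.980; Gapdh heat-shocked 17.555
ΔCt(untreated) = 22.630 − 17.980 = 4.650
ΔCt(heat-shocked) = 26.435 − 17.555 = 8.880
ΔΔCt = 8.880 − 4.650 = 4.230
Fold change = 2^(−4.230) = 0.0533

0.053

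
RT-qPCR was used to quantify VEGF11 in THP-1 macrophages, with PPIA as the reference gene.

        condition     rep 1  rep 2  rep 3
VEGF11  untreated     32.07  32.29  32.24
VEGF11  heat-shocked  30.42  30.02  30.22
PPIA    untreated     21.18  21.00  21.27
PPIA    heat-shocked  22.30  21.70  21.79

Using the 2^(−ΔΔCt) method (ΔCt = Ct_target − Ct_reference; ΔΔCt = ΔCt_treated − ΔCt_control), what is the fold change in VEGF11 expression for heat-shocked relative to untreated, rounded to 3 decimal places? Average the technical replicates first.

Mean Ct: VEGF11 untreated 32.200; VEGF11 heat-shocked 30.220; PPIA untreated 21.150; PPIA heat-shocked 21.930
ΔCt(untreated) = 32.200 − 21.150 = 11.050
ΔCt(heat-shocked) = 30.220 − 21.930 = 8.290
ΔΔCt = 8.290 − 11.050 = -2.760
Fold change = 2^(−(-2.760)) = 2^2.760 = 6.7740

6.774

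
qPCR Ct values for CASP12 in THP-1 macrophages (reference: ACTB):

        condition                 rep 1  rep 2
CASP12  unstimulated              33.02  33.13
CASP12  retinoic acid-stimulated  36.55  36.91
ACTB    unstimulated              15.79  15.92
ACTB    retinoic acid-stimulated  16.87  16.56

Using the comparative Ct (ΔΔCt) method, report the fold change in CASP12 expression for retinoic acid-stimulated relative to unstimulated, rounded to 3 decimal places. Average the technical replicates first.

Mean Ct: CASP12 unstimulated 33.075; CASP12 retinoic acid-stimulated 36.730; ACTB unstimulated 15.855; ACTB retinoic acid-stimulated 16.715
ΔCt(unstimulated) = 33.075 − 15.855 = 17.220
ΔCt(retinoic acid-stimulated) = 36.730 − 16.715 = 20.015
ΔΔCt = 20.015 − 17.220 = 2.795
Fold change = 2^(−2.795) = 0.1441

0.144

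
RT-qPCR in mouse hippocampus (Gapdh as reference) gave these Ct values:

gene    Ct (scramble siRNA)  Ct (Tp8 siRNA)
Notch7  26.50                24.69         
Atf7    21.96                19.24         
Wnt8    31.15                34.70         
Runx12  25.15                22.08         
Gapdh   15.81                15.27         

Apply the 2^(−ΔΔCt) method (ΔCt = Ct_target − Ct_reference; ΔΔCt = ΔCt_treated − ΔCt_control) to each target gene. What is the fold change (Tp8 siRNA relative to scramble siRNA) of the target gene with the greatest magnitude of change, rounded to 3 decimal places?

0.059

Notch7: ΔΔCt = (24.69−15.27) − (26.50−15.81) = 9.42 − 10.69 = -1.27; fold change = 2^1.27 = 2.412
Atf7: ΔΔCt = (19.24−15.27) − (21.96−15.81) = 3.97 − 6.15 = -2.18; fold change = 2^2.18 = 4.532
Wnt8: ΔΔCt = (34.70−15.27) − (31.15−15.81) = 19.43 − 15.34 = 4.09; fold change = 2^-4.09 = 0.059
Runx12: ΔΔCt = (22.08−15.27) − (25.15−15.81) = 6.81 − 9.34 = -2.53; fold change = 2^2.53 = 5.776
Wnt8 has the largest |ΔΔCt| = 4.09.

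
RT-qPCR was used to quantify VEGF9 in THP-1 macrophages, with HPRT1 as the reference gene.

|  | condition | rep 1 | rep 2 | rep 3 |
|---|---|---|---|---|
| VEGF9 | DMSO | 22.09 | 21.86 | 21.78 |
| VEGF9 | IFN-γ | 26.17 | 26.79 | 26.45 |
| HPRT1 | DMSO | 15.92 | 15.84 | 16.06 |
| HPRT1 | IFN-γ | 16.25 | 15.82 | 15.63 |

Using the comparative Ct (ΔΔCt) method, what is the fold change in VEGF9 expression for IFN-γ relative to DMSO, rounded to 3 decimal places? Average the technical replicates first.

0.041

Mean Ct: VEGF9 DMSO 21.910; VEGF9 IFN-γ 26.470; HPRT1 DMSO 15.940; HPRT1 IFN-γ 15.900
ΔCt(DMSO) = 21.910 − 15.940 = 5.970
ΔCt(IFN-γ) = 26.470 − 15.900 = 10.570
ΔΔCt = 10.570 − 5.970 = 4.600
Fold change = 2^(−4.600) = 0.0412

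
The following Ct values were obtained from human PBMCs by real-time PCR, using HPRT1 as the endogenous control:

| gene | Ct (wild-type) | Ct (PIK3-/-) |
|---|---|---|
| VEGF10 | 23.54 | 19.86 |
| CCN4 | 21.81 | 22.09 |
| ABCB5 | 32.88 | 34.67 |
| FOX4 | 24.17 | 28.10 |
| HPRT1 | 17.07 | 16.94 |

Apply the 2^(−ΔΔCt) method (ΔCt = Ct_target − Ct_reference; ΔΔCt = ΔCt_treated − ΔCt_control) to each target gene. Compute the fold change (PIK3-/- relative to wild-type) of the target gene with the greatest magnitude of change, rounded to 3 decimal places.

0.060

VEGF10: ΔΔCt = (19.86−16.94) − (23.54−17.07) = 2.92 − 6.47 = -3.55; fold change = 2^3.55 = 11.713
CCN4: ΔΔCt = (22.09−16.94) − (21.81−17.07) = 5.15 − 4.74 = 0.41; fold change = 2^-0.41 = 0.753
ABCB5: ΔΔCt = (34.67−16.94) − (32.88−17.07) = 17.73 − 15.81 = 1.92; fold change = 2^-1.92 = 0.264
FOX4: ΔΔCt = (28.10−16.94) − (24.17−17.07) = 11.16 − 7.10 = 4.06; fold change = 2^-4.06 = 0.060
FOX4 has the largest |ΔΔCt| = 4.06.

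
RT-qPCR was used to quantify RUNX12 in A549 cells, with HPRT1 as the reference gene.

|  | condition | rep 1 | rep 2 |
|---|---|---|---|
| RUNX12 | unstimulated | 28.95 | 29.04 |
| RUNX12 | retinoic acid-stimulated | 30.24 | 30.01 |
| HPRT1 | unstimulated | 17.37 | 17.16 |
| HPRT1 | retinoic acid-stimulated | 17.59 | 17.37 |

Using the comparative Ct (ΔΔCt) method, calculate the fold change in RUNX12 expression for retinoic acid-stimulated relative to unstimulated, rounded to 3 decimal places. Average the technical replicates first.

0.530

Mean Ct: RUNX12 unstimulated 28.995; RUNX12 retinoic acid-stimulated 30.125; HPRT1 unstimulated 17.265; HPRT1 retinoic acid-stimulated 17.480
ΔCt(unstimulated) = 28.995 − 17.265 = 11.730
ΔCt(retinoic acid-stimulated) = 30.125 − 17.480 = 12.645
ΔΔCt = 12.645 − 11.730 = 0.915
Fold change = 2^(−0.915) = 0.5303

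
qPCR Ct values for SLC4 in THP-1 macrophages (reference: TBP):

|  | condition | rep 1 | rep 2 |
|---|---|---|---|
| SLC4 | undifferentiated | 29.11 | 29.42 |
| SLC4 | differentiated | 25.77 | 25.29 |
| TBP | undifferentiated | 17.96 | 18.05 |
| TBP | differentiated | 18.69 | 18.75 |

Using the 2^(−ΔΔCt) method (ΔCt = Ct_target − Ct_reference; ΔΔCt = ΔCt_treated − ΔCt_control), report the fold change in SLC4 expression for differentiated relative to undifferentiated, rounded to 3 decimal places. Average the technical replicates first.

21.857

Mean Ct: SLC4 undifferentiated 29.265; SLC4 differentiated 25.530; TBP undifferentiated 18.005; TBP differentiated 18.720
ΔCt(undifferentiated) = 29.265 − 18.005 = 11.260
ΔCt(differentiated) = 25.530 − 18.720 = 6.810
ΔΔCt = 6.810 − 11.260 = -4.450
Fold change = 2^(−(-4.450)) = 2^4.450 = 21.8566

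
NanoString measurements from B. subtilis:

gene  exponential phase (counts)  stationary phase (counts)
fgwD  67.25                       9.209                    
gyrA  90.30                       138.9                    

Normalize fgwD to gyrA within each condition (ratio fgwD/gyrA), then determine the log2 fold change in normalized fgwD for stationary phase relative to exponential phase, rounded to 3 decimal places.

fgwD/gyrA (exponential phase) = 67.25 / 90.30 = 0.74474
fgwD/gyrA (stationary phase) = 9.209 / 138.9 = 0.066299
Fold change = 0.066299 / 0.74474 = 0.0890
log2(0.0890) = -3.4897

-3.490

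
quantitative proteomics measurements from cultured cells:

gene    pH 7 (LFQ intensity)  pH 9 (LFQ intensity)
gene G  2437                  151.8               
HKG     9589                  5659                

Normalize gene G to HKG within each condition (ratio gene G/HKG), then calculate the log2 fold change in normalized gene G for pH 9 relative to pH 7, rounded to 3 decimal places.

gene G/HKG (pH 7) = 2437 / 9589 = 0.25415
gene G/HKG (pH 9) = 151.8 / 5659 = 0.026825
Fold change = 0.026825 / 0.25415 = 0.1055
log2(0.1055) = -3.2440

-3.244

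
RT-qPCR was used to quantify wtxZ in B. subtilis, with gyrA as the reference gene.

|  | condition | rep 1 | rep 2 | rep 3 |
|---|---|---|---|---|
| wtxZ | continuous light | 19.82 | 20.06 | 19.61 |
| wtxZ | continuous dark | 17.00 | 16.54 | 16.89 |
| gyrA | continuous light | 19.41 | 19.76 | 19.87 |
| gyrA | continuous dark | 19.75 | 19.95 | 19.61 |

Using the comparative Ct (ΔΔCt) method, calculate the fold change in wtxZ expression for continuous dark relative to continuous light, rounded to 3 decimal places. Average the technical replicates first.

8.634

Mean Ct: wtxZ continuous light 19.830; wtxZ continuous dark 16.810; gyrA continuous light 19.680; gyrA continuous dark 19.770
ΔCt(continuous light) = 19.830 − 19.680 = 0.150
ΔCt(continuous dark) = 16.810 − 19.770 = -2.960
ΔΔCt = -2.960 − 0.150 = -3.110
Fold change = 2^(−(-3.110)) = 2^3.110 = 8.6338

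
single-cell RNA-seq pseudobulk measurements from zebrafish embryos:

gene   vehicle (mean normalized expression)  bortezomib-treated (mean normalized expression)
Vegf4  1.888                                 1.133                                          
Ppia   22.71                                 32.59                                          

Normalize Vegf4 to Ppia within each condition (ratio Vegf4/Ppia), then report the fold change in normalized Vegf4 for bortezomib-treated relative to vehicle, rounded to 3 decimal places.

Vegf4/Ppia (vehicle) = 1.888 / 22.71 = 0.083135
Vegf4/Ppia (bortezomib-treated) = 1.133 / 32.59 = 0.034765
Fold change = 0.034765 / 0.083135 = 0.4182

0.418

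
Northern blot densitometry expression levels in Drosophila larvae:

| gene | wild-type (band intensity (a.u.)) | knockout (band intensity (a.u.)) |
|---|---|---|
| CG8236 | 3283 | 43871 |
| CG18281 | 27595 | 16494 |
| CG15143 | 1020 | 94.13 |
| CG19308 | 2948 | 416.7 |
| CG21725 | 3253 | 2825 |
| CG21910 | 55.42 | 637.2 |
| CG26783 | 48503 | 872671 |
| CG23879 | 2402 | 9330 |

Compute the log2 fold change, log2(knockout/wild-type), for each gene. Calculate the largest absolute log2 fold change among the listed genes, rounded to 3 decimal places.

4.169

log2(43871/3283) = 3.740  (CG8236)
log2(16494/27595) = -0.742  (CG18281)
log2(94.13/1020) = -3.438  (CG15143)
log2(416.7/2948) = -2.823  (CG19308)
log2(2825/3253) = -0.204  (CG21725)
log2(637.2/55.42) = 3.523  (CG21910)
log2(872671/48503) = 4.169  (CG26783)
log2(9330/2402) = 1.958  (CG23879)
The largest magnitude belongs to CG26783.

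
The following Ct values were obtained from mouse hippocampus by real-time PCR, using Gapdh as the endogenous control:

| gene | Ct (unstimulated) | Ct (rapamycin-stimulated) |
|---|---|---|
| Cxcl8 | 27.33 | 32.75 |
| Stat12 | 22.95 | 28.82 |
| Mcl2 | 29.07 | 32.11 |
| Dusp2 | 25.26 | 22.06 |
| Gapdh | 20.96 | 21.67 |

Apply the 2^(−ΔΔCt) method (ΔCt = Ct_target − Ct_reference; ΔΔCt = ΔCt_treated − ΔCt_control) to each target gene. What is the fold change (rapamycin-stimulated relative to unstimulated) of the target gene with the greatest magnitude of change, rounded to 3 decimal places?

Cxcl8: ΔΔCt = (32.75−21.67) − (27.33−20.96) = 11.08 − 6.37 = 4.71; fold change = 2^-4.71 = 0.038
Stat12: ΔΔCt = (28.82−21.67) − (22.95−20.96) = 7.15 − 1.99 = 5.16; fold change = 2^-5.16 = 0.028
Mcl2: ΔΔCt = (32.11−21.67) − (29.07−20.96) = 10.44 − 8.11 = 2.33; fold change = 2^-2.33 = 0.199
Dusp2: ΔΔCt = (22.06−21.67) − (25.26−20.96) = 0.39 − 4.30 = -3.91; fold change = 2^3.91 = 15.032
Stat12 has the largest |ΔΔCt| = 5.16.

0.028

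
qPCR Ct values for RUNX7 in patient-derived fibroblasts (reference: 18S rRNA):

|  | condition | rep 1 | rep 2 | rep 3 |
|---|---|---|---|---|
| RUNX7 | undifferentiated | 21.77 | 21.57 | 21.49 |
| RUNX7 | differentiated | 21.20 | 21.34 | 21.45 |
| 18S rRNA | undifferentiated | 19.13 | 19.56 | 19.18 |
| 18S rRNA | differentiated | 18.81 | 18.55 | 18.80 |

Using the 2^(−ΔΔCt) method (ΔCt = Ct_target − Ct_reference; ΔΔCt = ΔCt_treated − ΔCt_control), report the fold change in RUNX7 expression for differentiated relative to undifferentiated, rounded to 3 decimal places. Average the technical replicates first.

Mean Ct: RUNX7 undifferentiated 21.610; RUNX7 differentiated 21.330; 18S rRNA undifferentiated 19.290; 18S rRNA differentiated 18.720
ΔCt(undifferentiated) = 21.610 − 19.290 = 2.320
ΔCt(differentiated) = 21.330 − 18.720 = 2.610
ΔΔCt = 2.610 − 2.320 = 0.290
Fold change = 2^(−0.290) = 0.8179

0.818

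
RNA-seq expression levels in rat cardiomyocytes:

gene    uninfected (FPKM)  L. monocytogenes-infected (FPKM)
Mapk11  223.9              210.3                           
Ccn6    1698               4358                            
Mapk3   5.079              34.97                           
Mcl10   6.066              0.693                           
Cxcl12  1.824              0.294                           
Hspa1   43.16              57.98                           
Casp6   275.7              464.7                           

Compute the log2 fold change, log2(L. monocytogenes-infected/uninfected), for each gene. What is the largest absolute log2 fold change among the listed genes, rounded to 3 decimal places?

3.130

log2(210.3/223.9) = -0.090  (Mapk11)
log2(4358/1698) = 1.360  (Ccn6)
log2(34.97/5.079) = 2.784  (Mapk3)
log2(0.693/6.066) = -3.130  (Mcl10)
log2(0.294/1.824) = -2.633  (Cxcl12)
log2(57.98/43.16) = 0.426  (Hspa1)
log2(464.7/275.7) = 0.753  (Casp6)
The largest magnitude belongs to Mcl10.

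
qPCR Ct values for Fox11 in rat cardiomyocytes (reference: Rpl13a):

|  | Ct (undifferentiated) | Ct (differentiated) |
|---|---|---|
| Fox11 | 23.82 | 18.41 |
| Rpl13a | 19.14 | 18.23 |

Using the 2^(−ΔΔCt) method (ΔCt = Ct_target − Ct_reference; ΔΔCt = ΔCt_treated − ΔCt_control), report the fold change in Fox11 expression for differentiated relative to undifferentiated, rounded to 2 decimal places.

ΔCt(undifferentiated) = 23.820 − 19.140 = 4.680
ΔCt(differentiated) = 18.410 − 18.230 = 0.180
ΔΔCt = 0.180 − 4.680 = -4.500
Fold change = 2^(−(-4.500)) = 2^4.500 = 22.627

22.63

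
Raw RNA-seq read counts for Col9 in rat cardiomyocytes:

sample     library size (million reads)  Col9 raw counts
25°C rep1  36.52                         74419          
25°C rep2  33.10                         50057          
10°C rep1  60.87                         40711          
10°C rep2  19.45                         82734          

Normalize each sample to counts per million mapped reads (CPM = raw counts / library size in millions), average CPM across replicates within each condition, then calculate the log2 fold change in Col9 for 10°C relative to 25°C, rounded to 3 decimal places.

CPM(25°C rep1) = 74419 / 36.52 = 2037.7601
CPM(25°C rep2) = 50057 / 33.10 = 1512.2961
CPM(10°C rep1) = 40711 / 60.87 = 668.8188
CPM(10°C rep2) = 82734 / 19.45 = 4253.6761
mean CPM(25°C) = 1775.0281; mean CPM(10°C) = 2461.2474
Fold change = 2461.2474 / 1775.0281 = 1.38660
log2(1.38660) = 0.4715

0.472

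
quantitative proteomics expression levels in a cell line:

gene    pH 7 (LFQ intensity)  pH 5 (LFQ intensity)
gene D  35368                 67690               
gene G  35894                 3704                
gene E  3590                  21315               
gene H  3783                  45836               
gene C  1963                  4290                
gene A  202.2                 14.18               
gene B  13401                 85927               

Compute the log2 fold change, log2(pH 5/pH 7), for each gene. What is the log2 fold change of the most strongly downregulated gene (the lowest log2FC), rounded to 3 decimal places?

-3.834

log2(67690/35368) = 0.936  (gene D)
log2(3704/35894) = -3.277  (gene G)
log2(21315/3590) = 2.570  (gene E)
log2(45836/3783) = 3.599  (gene H)
log2(4290/1963) = 1.128  (gene C)
log2(14.18/202.2) = -3.834  (gene A)
log2(85927/13401) = 2.681  (gene B)
gene A is most strongly downregulated.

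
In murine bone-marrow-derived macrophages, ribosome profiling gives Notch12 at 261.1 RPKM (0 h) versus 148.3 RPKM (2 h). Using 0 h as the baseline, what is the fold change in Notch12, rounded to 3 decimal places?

Fold change = 148.3 / 261.1 = 0.5680
Notch12 is downregulated.

0.568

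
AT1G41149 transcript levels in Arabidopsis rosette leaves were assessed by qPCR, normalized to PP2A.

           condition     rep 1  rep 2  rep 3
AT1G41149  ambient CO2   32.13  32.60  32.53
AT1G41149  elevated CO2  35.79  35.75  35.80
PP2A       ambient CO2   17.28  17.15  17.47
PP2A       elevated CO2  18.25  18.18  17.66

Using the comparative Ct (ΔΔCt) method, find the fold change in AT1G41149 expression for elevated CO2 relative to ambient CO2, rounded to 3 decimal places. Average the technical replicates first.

Mean Ct: AT1G41149 ambient CO2 32.420; AT1G41149 elevated CO2 35.780; PP2A ambient CO2 17.300; PP2A elevated CO2 18.030
ΔCt(ambient CO2) = 32.420 − 17.300 = 15.120
ΔCt(elevated CO2) = 35.780 − 18.030 = 17.750
ΔΔCt = 17.750 − 15.120 = 2.630
Fold change = 2^(−2.630) = 0.1615

0.162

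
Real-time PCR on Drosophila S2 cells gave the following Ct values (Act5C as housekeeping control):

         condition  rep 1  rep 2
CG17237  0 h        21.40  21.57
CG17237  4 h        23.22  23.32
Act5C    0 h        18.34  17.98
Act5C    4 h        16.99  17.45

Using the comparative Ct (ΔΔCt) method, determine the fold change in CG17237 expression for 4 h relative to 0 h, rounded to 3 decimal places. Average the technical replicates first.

0.151

Mean Ct: CG17237 0 h 21.485; CG17237 4 h 23.270; Act5C 0 h 18.160; Act5C 4 h 17.220
ΔCt(0 h) = 21.485 − 18.160 = 3.325
ΔCt(4 h) = 23.270 − 17.220 = 6.050
ΔΔCt = 6.050 − 3.325 = 2.725
Fold change = 2^(−2.725) = 0.1512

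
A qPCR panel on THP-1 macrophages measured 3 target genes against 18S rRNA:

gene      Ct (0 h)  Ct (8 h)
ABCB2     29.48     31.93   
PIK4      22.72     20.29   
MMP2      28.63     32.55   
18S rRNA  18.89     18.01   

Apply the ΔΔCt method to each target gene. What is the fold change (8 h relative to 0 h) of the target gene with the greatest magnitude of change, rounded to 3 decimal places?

ABCB2: ΔΔCt = (31.93−18.01) − (29.48−18.89) = 13.92 − 10.59 = 3.33; fold change = 2^-3.33 = 0.099
PIK4: ΔΔCt = (20.29−18.01) − (22.72−18.89) = 2.28 − 3.83 = -1.55; fold change = 2^1.55 = 2.928
MMP2: ΔΔCt = (32.55−18.01) − (28.63−18.89) = 14.54 − 9.74 = 4.80; fold change = 2^-4.80 = 0.036
MMP2 has the largest |ΔΔCt| = 4.80.

0.036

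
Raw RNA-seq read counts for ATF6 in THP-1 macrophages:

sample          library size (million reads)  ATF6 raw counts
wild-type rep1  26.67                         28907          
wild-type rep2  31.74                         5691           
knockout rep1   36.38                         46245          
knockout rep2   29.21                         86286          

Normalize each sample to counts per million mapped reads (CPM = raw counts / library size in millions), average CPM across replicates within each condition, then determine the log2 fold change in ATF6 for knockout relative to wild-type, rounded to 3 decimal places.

CPM(wild-type rep1) = 28907 / 26.67 = 1083.8770
CPM(wild-type rep2) = 5691 / 31.74 = 179.3006
CPM(knockout rep1) = 46245 / 36.38 = 1271.1655
CPM(knockout rep2) = 86286 / 29.21 = 2953.9884
mean CPM(wild-type) = 631.5888; mean CPM(knockout) = 2112.5769
Fold change = 2112.5769 / 631.5888 = 3.34486
log2(3.34486) = 1.7419

1.742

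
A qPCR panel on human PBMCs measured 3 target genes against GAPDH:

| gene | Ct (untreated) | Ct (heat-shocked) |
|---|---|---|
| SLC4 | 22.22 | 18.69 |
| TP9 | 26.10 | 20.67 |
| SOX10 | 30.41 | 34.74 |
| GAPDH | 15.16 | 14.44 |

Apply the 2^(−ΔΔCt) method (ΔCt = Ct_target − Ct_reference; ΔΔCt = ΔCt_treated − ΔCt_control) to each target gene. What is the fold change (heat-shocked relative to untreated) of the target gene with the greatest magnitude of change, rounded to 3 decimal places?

0.030

SLC4: ΔΔCt = (18.69−14.44) − (22.22−15.16) = 4.25 − 7.06 = -2.81; fold change = 2^2.81 = 7.013
TP9: ΔΔCt = (20.67−14.44) − (26.10−15.16) = 6.23 − 10.94 = -4.71; fold change = 2^4.71 = 26.173
SOX10: ΔΔCt = (34.74−14.44) − (30.41−15.16) = 20.30 − 15.25 = 5.05; fold change = 2^-5.05 = 0.030
SOX10 has the largest |ΔΔCt| = 5.05.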